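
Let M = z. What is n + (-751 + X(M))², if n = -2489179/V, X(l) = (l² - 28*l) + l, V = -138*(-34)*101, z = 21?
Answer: 364481590889/473892 ≈ 7.6912e+5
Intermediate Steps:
V = 473892 (V = 4692*101 = 473892)
M = 21
X(l) = l² - 27*l
n = -2489179/473892 ≈ -5.2526
n + (-751 + X(M))² = -2489179/473892 + (-751 + 21*(-27 + 21))² = -2489179/473892 + (-751 + 21*(-6))² = -2489179/473892 + (-751 - 126)² = -2489179/473892 + (-877)² = -2489179/473892 + 769129 = 364481590889/473892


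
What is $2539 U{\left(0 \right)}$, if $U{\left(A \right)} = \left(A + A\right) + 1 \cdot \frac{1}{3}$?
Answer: $\frac{2539}{3} \approx 846.33$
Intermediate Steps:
$U{\left(A \right)} = \frac{1}{3} + 2 A$ ($U{\left(A \right)} = 2 A + 1 \cdot \frac{1}{3} = 2 A + \frac{1}{3} = \frac{1}{3} + 2 A$)
$2539 U{\left(0 \right)} = 2539 \left(\frac{1}{3} + 2 \cdot 0\right) = 2539 \left(\frac{1}{3} + 0\right) = 2539 \cdot \frac{1}{3} = \frac{2539}{3}$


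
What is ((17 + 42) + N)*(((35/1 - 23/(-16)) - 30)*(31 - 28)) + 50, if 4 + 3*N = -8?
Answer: 17795/16 ≈ 1112.2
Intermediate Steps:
N = -4 (N = -4/3 + (⅓)*(-8) = -4/3 - 8/3 = -4)
((17 + 42) + N)*(((35/1 - 23/(-16)) - 30)*(31 - 28)) + 50 = ((17 + 42) - 4)*(((35/1 - 23/(-16)) - 30)*(31 - 28)) + 50 = (59 - 4)*(((35*1 - 23*(-1/16)) - 30)*3) + 50 = 55*(((35 + 23/16) - 30)*3) + 50 = 55*((583/16 - 30)*3) + 50 = 55*((103/16)*3) + 50 = 55*(309/16) + 50 = 16995/16 + 50 = 17795/16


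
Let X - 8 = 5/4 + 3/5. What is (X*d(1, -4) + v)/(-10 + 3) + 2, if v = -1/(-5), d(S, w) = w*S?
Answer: 38/5 ≈ 7.6000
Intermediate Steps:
d(S, w) = S*w
X = 197/20 (X = 8 + (5/4 + 3/5) = 8 + 37/20 = 197/20 ≈ 9.8500)
v = 1/5 (v = -1*(-1/5) = 1/5 ≈ 0.20000)
(X*d(1, -4) + v)/(-10 + 3) + 2 = (197*(1*(-4))/20 + 1/5)/(-10 + 3) + 2 = ((197/20)*(-4) + 1/5)/(-7) + 2 = (-197/5 + 1/5)*(-1/7) + 2 = -196/5*(-1/7) + 2 = 28/5 + 2 = 38/5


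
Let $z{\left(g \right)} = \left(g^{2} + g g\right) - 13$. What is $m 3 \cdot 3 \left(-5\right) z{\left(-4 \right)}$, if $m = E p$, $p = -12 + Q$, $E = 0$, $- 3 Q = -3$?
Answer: $0$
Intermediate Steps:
$Q = 1$ ($Q = \left(- \frac{1}{3}\right) \left(-3\right) = 1$)
$p = -11$ ($p = -12 + 1 = -11$)
$z{\left(g \right)} = -13 + 2 g^{2}$ ($z{\left(g \right)} = \left(g^{2} + g^{2}\right) - 13 = 2 g^{2} - 13 = -13 + 2 g^{2}$)
$m = 0$ ($m = 0 \left(-11\right) = 0$)
$m 3 \cdot 3 \left(-5\right) z{\left(-4 \right)} = 0 \cdot 3 \cdot 3 \left(-5\right) \left(-13 + 2 \left(-4\right)^{2}\right) = 0 \cdot 9 \left(-5\right) \left(-13 + 2 \cdot 16\right) = 0 \left(-45\right) \left(-13 + 32\right) = 0 \cdot 19 = 0$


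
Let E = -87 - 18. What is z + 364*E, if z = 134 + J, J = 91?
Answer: -37995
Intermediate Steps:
z = 225 (z = 134 + 91 = 225)
E = -105
z + 364*E = 225 + 364*(-105) = 225 - 38220 = -37995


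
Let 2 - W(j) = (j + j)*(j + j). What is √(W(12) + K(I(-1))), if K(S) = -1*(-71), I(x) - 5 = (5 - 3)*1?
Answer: I*√503 ≈ 22.428*I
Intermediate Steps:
I(x) = 7 (I(x) = 5 + (5 - 3)*1 = 5 + 2*1 = 5 + 2 = 7)
K(S) = 71
W(j) = 2 - 4*j² (W(j) = 2 - (j + j)*(j + j) = 2 - 2*j*2*j = 2 - 4*j²)
√(W(12) + K(I(-1))) = √((2 - 4*12²) + 71) = √((2 - 4*144) + 71) = √((2 - 576) + 71) = √(-574 + 71) = √(-503) = I*√503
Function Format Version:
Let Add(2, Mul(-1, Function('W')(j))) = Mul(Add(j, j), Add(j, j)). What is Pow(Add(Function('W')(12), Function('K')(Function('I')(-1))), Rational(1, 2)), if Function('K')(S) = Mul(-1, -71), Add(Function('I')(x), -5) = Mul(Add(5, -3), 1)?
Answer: Mul(I, Pow(503, Rational(1, 2))) ≈ Mul(22.428, I)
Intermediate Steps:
Function('I')(x) = 7 (Function('I')(x) = Add(5, Mul(Add(5, -3), 1)) = Add(5, Mul(2, 1)) = Add(5, 2) = 7)
Function('K')(S) = 71
Function('W')(j) = Add(2, Mul(-4, Pow(j, 2))) (Function('W')(j) = Add(2, Mul(-1, Mul(Add(j, j), Add(j, j)))) = Add(2, Mul(-1, Mul(Mul(2, j), Mul(2, j)))) = Add(2, Mul(-1, Mul(4, Pow(j, 2)))) = Add(2, Mul(-4, Pow(j, 2))))
Pow(Add(Function('W')(12), Function('K')(Function('I')(-1))), Rational(1, 2)) = Pow(Add(Add(2, Mul(-4, Pow(12, 2))), 71), Rational(1, 2)) = Pow(Add(Add(2, Mul(-4, 144)), 71), Rational(1, 2)) = Pow(Add(Add(2, -576), 71), Rational(1, 2)) = Pow(Add(-574, 71), Rational(1, 2)) = Pow(-503, Rational(1, 2)) = Mul(I, Pow(503, Rational(1, 2)))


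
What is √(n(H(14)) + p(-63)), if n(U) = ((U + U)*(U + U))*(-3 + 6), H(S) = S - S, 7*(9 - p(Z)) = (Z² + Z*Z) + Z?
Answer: 6*I*√31 ≈ 33.407*I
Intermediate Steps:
p(Z) = 9 - 2*Z²/7 - Z/7 (p(Z) = 9 - ((Z² + Z*Z) + Z)/7 = 9 - ((Z² + Z²) + Z)/7 = 9 - (2*Z² + Z)/7 = 9 - (Z + 2*Z²)/7 = 9 + (-2*Z²/7 - Z/7) = 9 - 2*Z²/7 - Z/7)
H(S) = 0
n(U) = 12*U² (n(U) = ((2*U)*(2*U))*3 = (4*U²)*3 = 12*U²)
√(n(H(14)) + p(-63)) = √(12*0² + (9 - 2/7*(-63)² - ⅐*(-63))) = √(12*0 + (9 - 2/7*3969 + 9)) = √(0 + (9 - 1134 + 9)) = √(0 - 1116) = √(-1116) = 6*I*√31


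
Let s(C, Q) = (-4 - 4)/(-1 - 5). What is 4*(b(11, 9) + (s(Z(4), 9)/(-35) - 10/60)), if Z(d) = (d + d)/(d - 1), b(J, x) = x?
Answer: 3694/105 ≈ 35.181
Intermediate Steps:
Z(d) = 2*d/(-1 + d) (Z(d) = (2*d)/(-1 + d) = 2*d/(-1 + d))
s(C, Q) = 4/3 (s(C, Q) = -8/(-6) = -8*(-⅙) = 4/3)
4*(b(11, 9) + (s(Z(4), 9)/(-35) - 10/60)) = 4*(9 + ((4/3)/(-35) - 10/60)) = 4*(9 + ((4/3)*(-1/35) - 10*1/60)) = 4*(9 + (-4/105 - ⅙)) = 4*(9 - 43/210) = 4*(1847/210) = 3694/105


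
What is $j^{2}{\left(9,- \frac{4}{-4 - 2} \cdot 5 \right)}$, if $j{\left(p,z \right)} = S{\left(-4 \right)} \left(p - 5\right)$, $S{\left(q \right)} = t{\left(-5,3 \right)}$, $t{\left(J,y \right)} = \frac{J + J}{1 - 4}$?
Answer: $\frac{1600}{9} \approx 177.78$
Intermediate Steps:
$t{\left(J,y \right)} = - \frac{2 J}{3}$ ($t{\left(J,y \right)} = \frac{2 J}{-3} = 2 J \left(- \frac{1}{3}\right) = - \frac{2 J}{3}$)
$S{\left(q \right)} = \frac{10}{3}$ ($S{\left(q \right)} = \left(- \frac{2}{3}\right) \left(-5\right) = \frac{10}{3}$)
$j{\left(p,z \right)} = - \frac{50}{3} + \frac{10 p}{3}$ ($j{\left(p,z \right)} = \frac{10 \left(p - 5\right)}{3} = \frac{10 \left(-5 + p\right)}{3} = - \frac{50}{3} + \frac{10 p}{3}$)
$j^{2}{\left(9,- \frac{4}{-4 - 2} \cdot 5 \right)} = \left(- \frac{50}{3} + \frac{10}{3} \cdot 9\right)^{2} = \left(- \frac{50}{3} + 30\right)^{2} = \left(\frac{40}{3}\right)^{2} = \frac{1600}{9}$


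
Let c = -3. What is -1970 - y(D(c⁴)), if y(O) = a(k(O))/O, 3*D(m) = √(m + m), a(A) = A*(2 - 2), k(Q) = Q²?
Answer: -1970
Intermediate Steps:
a(A) = 0 (a(A) = A*0 = 0)
D(m) = √2*√m/3 (D(m) = √(m + m)/3 = √(2*m)/3 = (√2*√m)/3 = √2*√m/3)
y(O) = 0 (y(O) = 0/O = 0)
-1970 - y(D(c⁴)) = -1970 - 1*0 = -1970 + 0 = -1970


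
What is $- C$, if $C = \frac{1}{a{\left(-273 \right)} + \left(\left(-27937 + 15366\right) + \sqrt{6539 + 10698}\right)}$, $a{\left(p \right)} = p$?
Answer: $\frac{12844}{164951099} + \frac{\sqrt{17237}}{164951099} \approx 7.8661 \cdot 10^{-5}$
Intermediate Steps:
$C = \frac{1}{-12844 + \sqrt{17237}}$ ($C = \frac{1}{-273 + \left(\left(-27937 + 15366\right) + \sqrt{6539 + 10698}\right)} = \frac{1}{-273 - \left(12571 - \sqrt{17237}\right)} = \frac{1}{-12844 + \sqrt{17237}} \approx -7.8661 \cdot 10^{-5}$)
$- C = - (- \frac{12844}{164951099} - \frac{\sqrt{17237}}{164951099}) = \frac{12844}{164951099} + \frac{\sqrt{17237}}{164951099}$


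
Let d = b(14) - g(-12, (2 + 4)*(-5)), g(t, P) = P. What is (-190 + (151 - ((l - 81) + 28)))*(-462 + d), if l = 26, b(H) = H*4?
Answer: 4512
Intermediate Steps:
b(H) = 4*H
d = 86 (d = 4*14 - (2 + 4)*(-5) = 56 - 6*(-5) = 56 - 1*(-30) = 56 + 30 = 86)
(-190 + (151 - ((l - 81) + 28)))*(-462 + d) = (-190 + (151 - ((26 - 81) + 28)))*(-462 + 86) = (-190 + (151 - (-55 + 28)))*(-376) = (-190 + (151 - 1*(-27)))*(-376) = (-190 + (151 + 27))*(-376) = (-190 + 178)*(-376) = -12*(-376) = 4512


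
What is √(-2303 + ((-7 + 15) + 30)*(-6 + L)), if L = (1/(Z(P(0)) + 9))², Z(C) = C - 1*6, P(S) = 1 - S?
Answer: I*√40458/4 ≈ 50.285*I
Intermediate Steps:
Z(C) = -6 + C (Z(C) = C - 6 = -6 + C)
L = 1/16 (L = (1/((-6 + (1 - 1*0)) + 9))² = (1/((-6 + (1 + 0)) + 9))² = (1/((-6 + 1) + 9))² = (1/(-5 + 9))² = (1/4)² = (¼)² = 1/16 ≈ 0.062500)
√(-2303 + ((-7 + 15) + 30)*(-6 + L)) = √(-2303 + ((-7 + 15) + 30)*(-6 + 1/16)) = √(-2303 + (8 + 30)*(-95/16)) = √(-2303 + 38*(-95/16)) = √(-2303 - 1805/8) = √(-20229/8) = I*√40458/4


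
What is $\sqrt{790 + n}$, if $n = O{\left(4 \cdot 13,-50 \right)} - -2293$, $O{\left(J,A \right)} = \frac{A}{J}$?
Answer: $\frac{\sqrt{2083458}}{26} \approx 55.516$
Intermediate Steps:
$n = \frac{59593}{26}$ ($n = - \frac{50}{4 \cdot 13} - -2293 = - \frac{50}{52} + 2293 = \left(-50\right) \frac{1}{52} + 2293 = - \frac{25}{26} + 2293 = \frac{59593}{26} \approx 2292.0$)
$\sqrt{790 + n} = \sqrt{790 + \frac{59593}{26}} = \sqrt{\frac{80133}{26}} = \frac{\sqrt{2083458}}{26}$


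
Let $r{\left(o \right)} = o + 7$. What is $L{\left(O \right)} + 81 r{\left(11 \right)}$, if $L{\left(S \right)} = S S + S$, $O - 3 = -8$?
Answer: $1478$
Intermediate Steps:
$O = -5$ ($O = 3 - 8 = -5$)
$r{\left(o \right)} = 7 + o$
$L{\left(S \right)} = S + S^{2}$ ($L{\left(S \right)} = S^{2} + S = S + S^{2}$)
$L{\left(O \right)} + 81 r{\left(11 \right)} = - 5 \left(1 - 5\right) + 81 \left(7 + 11\right) = \left(-5\right) \left(-4\right) + 81 \cdot 18 = 20 + 1458 = 1478$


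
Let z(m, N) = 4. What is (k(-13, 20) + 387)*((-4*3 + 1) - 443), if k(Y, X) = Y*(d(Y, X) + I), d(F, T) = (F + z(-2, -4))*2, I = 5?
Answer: -252424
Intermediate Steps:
d(F, T) = 8 + 2*F (d(F, T) = (F + 4)*2 = (4 + F)*2 = 8 + 2*F)
k(Y, X) = Y*(13 + 2*Y) (k(Y, X) = Y*((8 + 2*Y) + 5) = Y*(13 + 2*Y))
(k(-13, 20) + 387)*((-4*3 + 1) - 443) = (-13*(13 + 2*(-13)) + 387)*((-4*3 + 1) - 443) = (-13*(13 - 26) + 387)*((-12 + 1) - 443) = (-13*(-13) + 387)*(-11 - 443) = (169 + 387)*(-454) = 556*(-454) = -252424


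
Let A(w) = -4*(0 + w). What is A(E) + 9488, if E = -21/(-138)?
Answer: 218210/23 ≈ 9487.4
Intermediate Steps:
E = 7/46 (E = -21*(-1/138) = 7/46 ≈ 0.15217)
A(w) = -4*w
A(E) + 9488 = -4*7/46 + 9488 = -14/23 + 9488 = 218210/23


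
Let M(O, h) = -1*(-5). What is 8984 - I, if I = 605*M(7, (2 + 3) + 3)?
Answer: 5959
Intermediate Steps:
M(O, h) = 5
I = 3025 (I = 605*5 = 3025)
8984 - I = 8984 - 1*3025 = 8984 - 3025 = 5959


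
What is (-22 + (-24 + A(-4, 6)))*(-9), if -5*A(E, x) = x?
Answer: 2124/5 ≈ 424.80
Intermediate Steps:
A(E, x) = -x/5
(-22 + (-24 + A(-4, 6)))*(-9) = (-22 + (-24 - 1/5*6))*(-9) = (-22 + (-24 - 6/5))*(-9) = (-22 - 126/5)*(-9) = -236/5*(-9) = 2124/5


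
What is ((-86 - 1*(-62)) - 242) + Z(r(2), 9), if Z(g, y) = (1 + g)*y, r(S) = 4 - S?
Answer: -239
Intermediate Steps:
Z(g, y) = y*(1 + g)
((-86 - 1*(-62)) - 242) + Z(r(2), 9) = ((-86 - 1*(-62)) - 242) + 9*(1 + (4 - 1*2)) = ((-86 + 62) - 242) + 9*(1 + (4 - 2)) = (-24 - 242) + 9*(1 + 2) = -266 + 9*3 = -266 + 27 = -239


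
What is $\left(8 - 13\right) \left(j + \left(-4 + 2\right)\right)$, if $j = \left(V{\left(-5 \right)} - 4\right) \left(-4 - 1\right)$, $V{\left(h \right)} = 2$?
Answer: $-40$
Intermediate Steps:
$j = 10$ ($j = \left(2 - 4\right) \left(-4 - 1\right) = \left(-2\right) \left(-5\right) = 10$)
$\left(8 - 13\right) \left(j + \left(-4 + 2\right)\right) = \left(8 - 13\right) \left(10 + \left(-4 + 2\right)\right) = - 5 \left(10 - 2\right) = \left(-5\right) 8 = -40$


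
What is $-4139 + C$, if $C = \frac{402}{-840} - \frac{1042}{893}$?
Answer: $- \frac{517663491}{125020} \approx -4140.6$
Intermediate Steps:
$C = - \frac{205711}{125020}$ ($C = 402 \left(- \frac{1}{840}\right) - \frac{1042}{893} = - \frac{67}{140} - \frac{1042}{893} = - \frac{205711}{125020} \approx -1.6454$)
$-4139 + C = -4139 - \frac{205711}{125020} = - \frac{517663491}{125020}$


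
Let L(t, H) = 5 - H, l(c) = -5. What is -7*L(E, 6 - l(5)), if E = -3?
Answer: 42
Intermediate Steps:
-7*L(E, 6 - l(5)) = -7*(5 - (6 - 1*(-5))) = -7*(5 - (6 + 5)) = -7*(5 - 1*11) = -7*(5 - 11) = -7*(-6) = 42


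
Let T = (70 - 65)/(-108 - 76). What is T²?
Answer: 25/33856 ≈ 0.00073842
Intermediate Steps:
T = -5/184 (T = 5/(-184) = 5*(-1/184) = -5/184 ≈ -0.027174)
T² = (-5/184)² = 25/33856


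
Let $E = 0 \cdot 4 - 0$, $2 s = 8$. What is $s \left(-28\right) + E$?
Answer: $-112$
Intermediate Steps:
$s = 4$ ($s = \frac{1}{2} \cdot 8 = 4$)
$E = 0$ ($E = 0 + 0 = 0$)
$s \left(-28\right) + E = 4 \left(-28\right) + 0 = -112 + 0 = -112$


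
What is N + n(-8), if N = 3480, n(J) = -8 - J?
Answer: 3480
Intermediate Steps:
N + n(-8) = 3480 + (-8 - 1*(-8)) = 3480 + (-8 + 8) = 3480 + 0 = 3480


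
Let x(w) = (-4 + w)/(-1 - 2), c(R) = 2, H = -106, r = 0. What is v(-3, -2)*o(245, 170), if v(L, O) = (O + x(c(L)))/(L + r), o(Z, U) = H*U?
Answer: -72080/9 ≈ -8008.9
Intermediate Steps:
x(w) = 4/3 - w/3 (x(w) = (-4 + w)/(-3) = (-4 + w)*(-⅓) = 4/3 - w/3)
o(Z, U) = -106*U
v(L, O) = (⅔ + O)/L (v(L, O) = (O + (4/3 - ⅓*2))/(L + 0) = (O + (4/3 - ⅔))/L = (O + ⅔)/L = (⅔ + O)/L)
v(-3, -2)*o(245, 170) = ((⅔ - 2)/(-3))*(-106*170) = -⅓*(-4/3)*(-18020) = (4/9)*(-18020) = -72080/9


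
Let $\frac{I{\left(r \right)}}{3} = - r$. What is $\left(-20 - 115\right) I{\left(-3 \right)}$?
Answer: $-1215$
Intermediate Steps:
$I{\left(r \right)} = - 3 r$ ($I{\left(r \right)} = 3 \left(- r\right) = - 3 r$)
$\left(-20 - 115\right) I{\left(-3 \right)} = \left(-20 - 115\right) \left(\left(-3\right) \left(-3\right)\right) = \left(-135\right) 9 = -1215$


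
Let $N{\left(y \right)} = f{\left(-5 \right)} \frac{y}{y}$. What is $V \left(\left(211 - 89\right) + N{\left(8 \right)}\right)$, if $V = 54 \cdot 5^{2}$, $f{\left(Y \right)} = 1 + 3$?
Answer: $170100$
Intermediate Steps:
$f{\left(Y \right)} = 4$
$N{\left(y \right)} = 4$ ($N{\left(y \right)} = 4 \frac{y}{y} = 4 \cdot 1 = 4$)
$V = 1350$ ($V = 54 \cdot 25 = 1350$)
$V \left(\left(211 - 89\right) + N{\left(8 \right)}\right) = 1350 \left(\left(211 - 89\right) + 4\right) = 1350 \left(122 + 4\right) = 1350 \cdot 126 = 170100$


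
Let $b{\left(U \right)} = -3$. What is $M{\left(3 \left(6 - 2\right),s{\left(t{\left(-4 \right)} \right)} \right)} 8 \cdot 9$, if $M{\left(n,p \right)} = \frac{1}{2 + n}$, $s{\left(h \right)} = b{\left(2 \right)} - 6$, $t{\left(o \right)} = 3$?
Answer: $\frac{36}{7} \approx 5.1429$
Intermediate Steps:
$s{\left(h \right)} = -9$ ($s{\left(h \right)} = -3 - 6 = -9$)
$M{\left(3 \left(6 - 2\right),s{\left(t{\left(-4 \right)} \right)} \right)} 8 \cdot 9 = \frac{1}{2 + 3 \left(6 - 2\right)} 8 \cdot 9 = \frac{1}{2 + 3 \cdot 4} \cdot 8 \cdot 9 = \frac{1}{2 + 12} \cdot 8 \cdot 9 = \frac{1}{14} \cdot 8 \cdot 9 = \frac{4}{7} \cdot 9 = \frac{36}{7}$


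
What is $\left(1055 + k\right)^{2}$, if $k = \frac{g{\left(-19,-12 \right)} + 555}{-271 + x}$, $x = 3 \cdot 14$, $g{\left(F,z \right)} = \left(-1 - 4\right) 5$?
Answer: $\frac{58112334225}{52441} \approx 1.1081 \cdot 10^{6}$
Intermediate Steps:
$g{\left(F,z \right)} = -25$ ($g{\left(F,z \right)} = \left(-5\right) 5 = -25$)
$x = 42$
$k = - \frac{530}{229}$ ($k = \frac{-25 + 555}{-271 + 42} = \frac{530}{-229} = 530 \left(- \frac{1}{229}\right) = - \frac{530}{229} \approx -2.3144$)
$\left(1055 + k\right)^{2} = \left(1055 - \frac{530}{229}\right)^{2} = \left(\frac{241065}{229}\right)^{2} = \frac{58112334225}{52441}$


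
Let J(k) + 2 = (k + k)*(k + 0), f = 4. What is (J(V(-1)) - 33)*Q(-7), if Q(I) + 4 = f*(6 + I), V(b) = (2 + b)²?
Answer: 264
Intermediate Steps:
Q(I) = 20 + 4*I (Q(I) = -4 + 4*(6 + I) = -4 + (24 + 4*I) = 20 + 4*I)
J(k) = -2 + 2*k² (J(k) = -2 + (k + k)*(k + 0) = -2 + (2*k)*k = -2 + 2*k²)
(J(V(-1)) - 33)*Q(-7) = ((-2 + 2*((2 - 1)²)²) - 33)*(20 + 4*(-7)) = ((-2 + 2*(1²)²) - 33)*(20 - 28) = ((-2 + 2*1²) - 33)*(-8) = ((-2 + 2*1) - 33)*(-8) = ((-2 + 2) - 33)*(-8) = (0 - 33)*(-8) = -33*(-8) = 264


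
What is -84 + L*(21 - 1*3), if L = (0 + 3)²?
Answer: 78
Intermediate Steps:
L = 9 (L = 3² = 9)
-84 + L*(21 - 1*3) = -84 + 9*(21 - 1*3) = -84 + 9*(21 - 3) = -84 + 9*18 = -84 + 162 = 78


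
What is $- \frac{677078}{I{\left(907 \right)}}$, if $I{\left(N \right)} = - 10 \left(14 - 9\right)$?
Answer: $\frac{338539}{25} \approx 13542.0$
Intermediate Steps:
$I{\left(N \right)} = -50$ ($I{\left(N \right)} = \left(-10\right) 5 = -50$)
$- \frac{677078}{I{\left(907 \right)}} = - \frac{677078}{-50} = \left(-677078\right) \left(- \frac{1}{50}\right) = \frac{338539}{25}$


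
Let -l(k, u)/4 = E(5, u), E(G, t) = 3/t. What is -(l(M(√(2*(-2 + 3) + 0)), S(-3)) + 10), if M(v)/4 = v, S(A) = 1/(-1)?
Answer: -22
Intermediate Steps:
S(A) = -1
M(v) = 4*v
l(k, u) = -12/u
-(l(M(√(2*(-2 + 3) + 0)), S(-3)) + 10) = -(-12/(-1) + 10) = -(-12*(-1) + 10) = -(12 + 10) = -1*22 = -22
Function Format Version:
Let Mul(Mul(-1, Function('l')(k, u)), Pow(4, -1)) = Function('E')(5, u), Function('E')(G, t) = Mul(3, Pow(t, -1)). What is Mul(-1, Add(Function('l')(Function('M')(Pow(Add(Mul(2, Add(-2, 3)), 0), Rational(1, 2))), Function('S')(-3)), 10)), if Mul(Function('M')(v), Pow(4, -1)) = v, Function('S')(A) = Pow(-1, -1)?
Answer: -22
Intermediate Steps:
Function('S')(A) = -1
Function('M')(v) = Mul(4, v)
Function('l')(k, u) = Mul(-12, Pow(u, -1)) (Function('l')(k, u) = Mul(-4, Mul(3, Pow(u, -1))) = Mul(-12, Pow(u, -1)))
Mul(-1, Add(Function('l')(Function('M')(Pow(Add(Mul(2, Add(-2, 3)), 0), Rational(1, 2))), Function('S')(-3)), 10)) = Mul(-1, Add(Mul(-12, Pow(-1, -1)), 10)) = Mul(-1, Add(Mul(-12, -1), 10)) = Mul(-1, Add(12, 10)) = Mul(-1, 22) = -22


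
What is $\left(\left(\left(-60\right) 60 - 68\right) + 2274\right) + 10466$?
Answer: $9072$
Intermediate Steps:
$\left(\left(\left(-60\right) 60 - 68\right) + 2274\right) + 10466 = \left(\left(-3600 - 68\right) + 2274\right) + 10466 = \left(-3668 + 2274\right) + 10466 = -1394 + 10466 = 9072$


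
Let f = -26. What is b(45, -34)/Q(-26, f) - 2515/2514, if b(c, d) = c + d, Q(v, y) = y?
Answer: -23261/16341 ≈ -1.4235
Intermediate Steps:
b(45, -34)/Q(-26, f) - 2515/2514 = (45 - 34)/(-26) - 2515/2514 = 11*(-1/26) - 2515*1/2514 = -11/26 - 2515/2514 = -23261/16341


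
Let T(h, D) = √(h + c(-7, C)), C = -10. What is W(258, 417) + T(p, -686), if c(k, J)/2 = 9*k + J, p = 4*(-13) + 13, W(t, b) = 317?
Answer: 317 + I*√185 ≈ 317.0 + 13.601*I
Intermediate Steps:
p = -39 (p = -52 + 13 = -39)
c(k, J) = 2*J + 18*k (c(k, J) = 2*(9*k + J) = 2*(J + 9*k) = 2*J + 18*k)
T(h, D) = √(-146 + h) (T(h, D) = √(h + (2*(-10) + 18*(-7))) = √(h + (-20 - 126)) = √(h - 146) = √(-146 + h))
W(258, 417) + T(p, -686) = 317 + √(-146 - 39) = 317 + √(-185) = 317 + I*√185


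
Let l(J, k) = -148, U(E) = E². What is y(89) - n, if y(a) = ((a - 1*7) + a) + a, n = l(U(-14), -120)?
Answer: 408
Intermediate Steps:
n = -148
y(a) = -7 + 3*a (y(a) = ((a - 7) + a) + a = ((-7 + a) + a) + a = (-7 + 2*a) + a = -7 + 3*a)
y(89) - n = (-7 + 3*89) - 1*(-148) = (-7 + 267) + 148 = 260 + 148 = 408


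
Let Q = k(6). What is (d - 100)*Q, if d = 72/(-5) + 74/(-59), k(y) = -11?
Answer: 375298/295 ≈ 1272.2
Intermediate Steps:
d = -4618/295 (d = 72*(-⅕) + 74*(-1/59) = -72/5 - 74/59 = -4618/295 ≈ -15.654)
Q = -11
(d - 100)*Q = (-4618/295 - 100)*(-11) = -34118/295*(-11) = 375298/295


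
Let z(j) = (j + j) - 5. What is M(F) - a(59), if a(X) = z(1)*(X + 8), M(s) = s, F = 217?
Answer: 418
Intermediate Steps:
z(j) = -5 + 2*j (z(j) = 2*j - 5 = -5 + 2*j)
a(X) = -24 - 3*X (a(X) = (-5 + 2*1)*(X + 8) = (-5 + 2)*(8 + X) = -3*(8 + X) = -24 - 3*X)
M(F) - a(59) = 217 - (-24 - 3*59) = 217 - (-24 - 177) = 217 - 1*(-201) = 217 + 201 = 418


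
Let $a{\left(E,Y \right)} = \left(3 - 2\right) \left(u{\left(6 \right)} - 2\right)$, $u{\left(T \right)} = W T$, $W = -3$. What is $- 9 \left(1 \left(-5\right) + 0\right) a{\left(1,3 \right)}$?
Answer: $-900$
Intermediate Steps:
$u{\left(T \right)} = - 3 T$
$a{\left(E,Y \right)} = -20$ ($a{\left(E,Y \right)} = \left(3 - 2\right) \left(\left(-3\right) 6 - 2\right) = 1 \left(-18 - 2\right) = 1 \left(-20\right) = -20$)
$- 9 \left(1 \left(-5\right) + 0\right) a{\left(1,3 \right)} = - 9 \left(1 \left(-5\right) + 0\right) \left(-20\right) = - 9 \left(-5 + 0\right) \left(-20\right) = \left(-9\right) \left(-5\right) \left(-20\right) = 45 \left(-20\right) = -900$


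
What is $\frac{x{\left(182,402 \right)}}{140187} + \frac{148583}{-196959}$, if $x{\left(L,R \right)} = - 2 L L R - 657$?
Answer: $- \frac{21149843452}{110887917} \approx -190.73$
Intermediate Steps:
$x{\left(L,R \right)} = -657 - 2 R L^{2}$ ($x{\left(L,R \right)} = - 2 L^{2} R - 657 = - 2 R L^{2} - 657 = -657 - 2 R L^{2}$)
$\frac{x{\left(182,402 \right)}}{140187} + \frac{148583}{-196959} = \frac{-657 - 804 \cdot 182^{2}}{140187} + \frac{148583}{-196959} = \left(-657 - 804 \cdot 33124\right) \frac{1}{140187} + 148583 \left(- \frac{1}{196959}\right) = \left(-657 - 26631696\right) \frac{1}{140187} - \frac{148583}{196959} = \left(-26632353\right) \frac{1}{140187} - \frac{148583}{196959} = - \frac{8877451}{46729} - \frac{148583}{196959} = - \frac{21149843452}{110887917}$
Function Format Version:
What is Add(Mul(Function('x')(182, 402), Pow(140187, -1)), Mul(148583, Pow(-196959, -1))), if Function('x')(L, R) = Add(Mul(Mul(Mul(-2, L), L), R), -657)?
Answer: Rational(-21149843452, 110887917) ≈ -190.73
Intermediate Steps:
Function('x')(L, R) = Add(-657, Mul(-2, R, Pow(L, 2))) (Function('x')(L, R) = Add(Mul(Mul(-2, Pow(L, 2)), R), -657) = Add(Mul(-2, R, Pow(L, 2)), -657) = Add(-657, Mul(-2, R, Pow(L, 2))))
Add(Mul(Function('x')(182, 402), Pow(140187, -1)), Mul(148583, Pow(-196959, -1))) = Add(Mul(Add(-657, Mul(-2, 402, Pow(182, 2))), Pow(140187, -1)), Mul(148583, Pow(-196959, -1))) = Add(Mul(Add(-657, Mul(-2, 402, 33124)), Rational(1, 140187)), Mul(148583, Rational(-1, 196959))) = Add(Mul(Add(-657, -26631696), Rational(1, 140187)), Rational(-148583, 196959)) = Add(Mul(-26632353, Rational(1, 140187)), Rational(-148583, 196959)) = Add(Rational(-8877451, 46729), Rational(-148583, 196959)) = Rational(-21149843452, 110887917)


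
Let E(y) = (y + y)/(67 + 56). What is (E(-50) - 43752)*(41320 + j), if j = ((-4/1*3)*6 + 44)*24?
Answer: -218751114208/123 ≈ -1.7785e+9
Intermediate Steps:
E(y) = 2*y/123 (E(y) = (2*y)/123 = (2*y)*(1/123) = 2*y/123)
j = -672 (j = ((-4*1*3)*6 + 44)*24 = (-4*3*6 + 44)*24 = (-12*6 + 44)*24 = (-72 + 44)*24 = -28*24 = -672)
(E(-50) - 43752)*(41320 + j) = ((2/123)*(-50) - 43752)*(41320 - 672) = (-100/123 - 43752)*40648 = -5381596/123*40648 = -218751114208/123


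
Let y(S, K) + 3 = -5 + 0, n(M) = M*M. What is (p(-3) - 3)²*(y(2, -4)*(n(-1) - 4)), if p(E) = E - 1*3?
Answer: 1944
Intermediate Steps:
n(M) = M²
p(E) = -3 + E (p(E) = E - 3 = -3 + E)
y(S, K) = -8 (y(S, K) = -3 + (-5 + 0) = -3 - 5 = -8)
(p(-3) - 3)²*(y(2, -4)*(n(-1) - 4)) = ((-3 - 3) - 3)²*(-8*((-1)² - 4)) = (-6 - 3)²*(-8*(1 - 4)) = (-9)²*(-8*(-3)) = 81*24 = 1944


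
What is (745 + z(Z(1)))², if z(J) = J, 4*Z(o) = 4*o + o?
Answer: 8910225/16 ≈ 5.5689e+5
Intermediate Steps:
Z(o) = 5*o/4 (Z(o) = (4*o + o)/4 = (5*o)/4 = 5*o/4)
(745 + z(Z(1)))² = (745 + (5/4)*1)² = (745 + 5/4)² = (2985/4)² = 8910225/16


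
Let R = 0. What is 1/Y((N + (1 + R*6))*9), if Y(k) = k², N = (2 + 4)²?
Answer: 1/110889 ≈ 9.0180e-6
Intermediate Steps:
N = 36 (N = 6² = 36)
1/Y((N + (1 + R*6))*9) = 1/(((36 + (1 + 0*6))*9)²) = 1/(((36 + (1 + 0))*9)²) = 1/(((36 + 1)*9)²) = 1/((37*9)²) = 1/(333²) = 1/110889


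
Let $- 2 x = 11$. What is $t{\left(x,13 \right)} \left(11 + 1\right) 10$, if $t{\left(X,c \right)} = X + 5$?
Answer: $-60$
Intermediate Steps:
$x = - \frac{11}{2}$ ($x = \left(- \frac{1}{2}\right) 11 = - \frac{11}{2} \approx -5.5$)
$t{\left(X,c \right)} = 5 + X$
$t{\left(x,13 \right)} \left(11 + 1\right) 10 = \left(5 - \frac{11}{2}\right) \left(11 + 1\right) 10 = - \frac{12 \cdot 10}{2} = \left(- \frac{1}{2}\right) 120 = -60$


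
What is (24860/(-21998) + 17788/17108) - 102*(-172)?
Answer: 825313281755/47042723 ≈ 17544.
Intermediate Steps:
(24860/(-21998) + 17788/17108) - 102*(-172) = (24860*(-1/21998) + 17788*(1/17108)) - 1*(-17544) = (-12430/10999 + 4447/4277) + 17544 = -4250557/47042723 + 17544 = 825313281755/47042723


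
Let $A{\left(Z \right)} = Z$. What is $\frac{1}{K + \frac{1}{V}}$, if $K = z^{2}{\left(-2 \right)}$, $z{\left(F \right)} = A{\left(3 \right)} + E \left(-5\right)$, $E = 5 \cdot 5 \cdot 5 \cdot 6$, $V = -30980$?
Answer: $\frac{30980}{434959478819} \approx 7.1225 \cdot 10^{-8}$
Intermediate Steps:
$E = 750$ ($E = 25 \cdot 5 \cdot 6 = 125 \cdot 6 = 750$)
$z{\left(F \right)} = -3747$ ($z{\left(F \right)} = 3 + 750 \left(-5\right) = 3 - 3750 = -3747$)
$K = 14040009$ ($K = \left(-3747\right)^{2} = 14040009$)
$\frac{1}{K + \frac{1}{V}} = \frac{1}{14040009 + \frac{1}{-30980}} = \frac{1}{14040009 - \frac{1}{30980}} = \frac{1}{\frac{434959478819}{30980}} = \frac{30980}{434959478819}$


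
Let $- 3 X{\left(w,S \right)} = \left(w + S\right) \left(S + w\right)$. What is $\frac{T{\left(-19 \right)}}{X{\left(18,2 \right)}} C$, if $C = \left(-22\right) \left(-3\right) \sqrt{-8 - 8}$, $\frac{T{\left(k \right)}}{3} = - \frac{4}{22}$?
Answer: $\frac{27 i}{25} \approx 1.08 i$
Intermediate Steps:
$T{\left(k \right)} = - \frac{6}{11}$ ($T{\left(k \right)} = 3 \left(- \frac{4}{22}\right) = 3 \left(\left(-4\right) \frac{1}{22}\right) = 3 \left(- \frac{2}{11}\right) = - \frac{6}{11}$)
$X{\left(w,S \right)} = - \frac{\left(S + w\right)^{2}}{3}$ ($X{\left(w,S \right)} = - \frac{\left(w + S\right) \left(S + w\right)}{3} = - \frac{\left(S + w\right) \left(S + w\right)}{3} = - \frac{\left(S + w\right)^{2}}{3}$)
$C = 264 i$ ($C = 66 \sqrt{-16} = 66 \cdot 4 i = 264 i \approx 264.0 i$)
$\frac{T{\left(-19 \right)}}{X{\left(18,2 \right)}} C = - \frac{6}{11 \left(- \frac{\left(2 + 18\right)^{2}}{3}\right)} 264 i = - \frac{6}{11 \left(- \frac{20^{2}}{3}\right)} 264 i = - \frac{6}{11 \left(\left(- \frac{1}{3}\right) 400\right)} 264 i = - \frac{6}{11 \left(- \frac{400}{3}\right)} 264 i = \left(- \frac{6}{11}\right) \left(- \frac{3}{400}\right) 264 i = \frac{9 \cdot 264 i}{2200} = \frac{27 i}{25}$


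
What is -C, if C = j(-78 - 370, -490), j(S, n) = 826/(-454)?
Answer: 413/227 ≈ 1.8194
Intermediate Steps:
j(S, n) = -413/227 (j(S, n) = 826*(-1/454) = -413/227)
C = -413/227 ≈ -1.8194
-C = -1*(-413/227) = 413/227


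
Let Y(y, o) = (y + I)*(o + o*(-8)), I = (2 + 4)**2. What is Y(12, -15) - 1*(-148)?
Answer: 5188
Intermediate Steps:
I = 36 (I = 6**2 = 36)
Y(y, o) = -7*o*(36 + y) (Y(y, o) = (y + 36)*(o + o*(-8)) = (36 + y)*(o - 8*o) = (36 + y)*(-7*o) = -7*o*(36 + y))
Y(12, -15) - 1*(-148) = -7*(-15)*(36 + 12) - 1*(-148) = -7*(-15)*48 + 148 = 5040 + 148 = 5188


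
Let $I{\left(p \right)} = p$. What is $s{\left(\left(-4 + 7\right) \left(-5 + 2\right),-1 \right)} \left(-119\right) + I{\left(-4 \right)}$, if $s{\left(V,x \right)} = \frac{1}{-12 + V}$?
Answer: $\frac{5}{3} \approx 1.6667$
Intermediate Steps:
$s{\left(\left(-4 + 7\right) \left(-5 + 2\right),-1 \right)} \left(-119\right) + I{\left(-4 \right)} = \frac{1}{-12 + \left(-4 + 7\right) \left(-5 + 2\right)} \left(-119\right) - 4 = \frac{1}{-12 + 3 \left(-3\right)} \left(-119\right) - 4 = \frac{1}{-12 - 9} \left(-119\right) - 4 = \frac{1}{-21} \left(-119\right) - 4 = \left(- \frac{1}{21}\right) \left(-119\right) - 4 = \frac{17}{3} - 4 = \frac{5}{3}$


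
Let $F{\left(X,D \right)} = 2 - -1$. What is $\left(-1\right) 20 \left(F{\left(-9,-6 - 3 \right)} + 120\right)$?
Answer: $-2460$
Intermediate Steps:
$F{\left(X,D \right)} = 3$ ($F{\left(X,D \right)} = 2 + 1 = 3$)
$\left(-1\right) 20 \left(F{\left(-9,-6 - 3 \right)} + 120\right) = \left(-1\right) 20 \left(3 + 120\right) = \left(-20\right) 123 = -2460$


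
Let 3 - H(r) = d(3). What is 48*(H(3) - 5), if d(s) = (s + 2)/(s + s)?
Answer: -136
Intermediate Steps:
d(s) = (2 + s)/(2*s) (d(s) = (2 + s)/((2*s)) = (2 + s)*(1/(2*s)) = (2 + s)/(2*s))
H(r) = 13/6 (H(r) = 3 - (2 + 3)/(2*3) = 3 - 5/(2*3) = 3 - 1*⅚ = 3 - ⅚ = 13/6)
48*(H(3) - 5) = 48*(13/6 - 5) = 48*(-17/6) = -136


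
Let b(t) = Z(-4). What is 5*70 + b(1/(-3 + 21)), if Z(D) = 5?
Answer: 355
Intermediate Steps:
b(t) = 5
5*70 + b(1/(-3 + 21)) = 5*70 + 5 = 350 + 5 = 355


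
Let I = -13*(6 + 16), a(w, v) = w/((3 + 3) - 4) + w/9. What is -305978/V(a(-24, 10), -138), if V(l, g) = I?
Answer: 152989/143 ≈ 1069.9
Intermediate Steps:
a(w, v) = 11*w/18 (a(w, v) = w/(6 - 4) + w*(1/9) = w/2 + w/9 = 11*w/18)
I = -286 (I = -13*22 = -286)
V(l, g) = -286
-305978/V(a(-24, 10), -138) = -305978/(-286) = -305978*(-1/286) = 152989/143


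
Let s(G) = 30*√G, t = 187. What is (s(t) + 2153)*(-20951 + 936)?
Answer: -43092295 - 600450*√187 ≈ -5.1303e+7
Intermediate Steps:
(s(t) + 2153)*(-20951 + 936) = (30*√187 + 2153)*(-20951 + 936) = (2153 + 30*√187)*(-20015) = -43092295 - 600450*√187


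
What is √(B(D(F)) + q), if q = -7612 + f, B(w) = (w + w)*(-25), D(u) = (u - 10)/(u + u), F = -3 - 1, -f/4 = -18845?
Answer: √270722/2 ≈ 260.15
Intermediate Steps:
f = 75380 (f = -4*(-18845) = 75380)
F = -4
D(u) = (-10 + u)/(2*u) (D(u) = (-10 + u)/((2*u)) = (-10 + u)*(1/(2*u)) = (-10 + u)/(2*u))
B(w) = -50*w (B(w) = (2*w)*(-25) = -50*w)
q = 67768 (q = -7612 + 75380 = 67768)
√(B(D(F)) + q) = √(-25*(-10 - 4)/(-4) + 67768) = √(-25*(-1)*(-14)/4 + 67768) = √(-50*7/4 + 67768) = √(-175/2 + 67768) = √(135361/2) = √270722/2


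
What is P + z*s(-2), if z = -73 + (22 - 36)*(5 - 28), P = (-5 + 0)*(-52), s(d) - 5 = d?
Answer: 1007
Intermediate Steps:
s(d) = 5 + d
P = 260 (P = -5*(-52) = 260)
z = 249 (z = -73 - 14*(-23) = -73 + 322 = 249)
P + z*s(-2) = 260 + 249*(5 - 2) = 260 + 249*3 = 260 + 747 = 1007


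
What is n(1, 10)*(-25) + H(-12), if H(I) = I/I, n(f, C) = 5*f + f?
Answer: -149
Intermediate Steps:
n(f, C) = 6*f
H(I) = 1
n(1, 10)*(-25) + H(-12) = (6*1)*(-25) + 1 = 6*(-25) + 1 = -150 + 1 = -149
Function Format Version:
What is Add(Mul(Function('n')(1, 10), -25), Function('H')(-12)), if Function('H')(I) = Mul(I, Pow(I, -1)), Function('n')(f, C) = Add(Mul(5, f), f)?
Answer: -149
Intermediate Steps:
Function('n')(f, C) = Mul(6, f)
Function('H')(I) = 1
Add(Mul(Function('n')(1, 10), -25), Function('H')(-12)) = Add(Mul(Mul(6, 1), -25), 1) = Add(Mul(6, -25), 1) = Add(-150, 1) = -149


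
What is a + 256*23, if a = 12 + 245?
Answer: 6145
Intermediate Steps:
a = 257
a + 256*23 = 257 + 256*23 = 257 + 5888 = 6145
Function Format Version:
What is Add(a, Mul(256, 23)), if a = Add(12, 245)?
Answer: 6145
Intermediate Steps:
a = 257
Add(a, Mul(256, 23)) = Add(257, Mul(256, 23)) = Add(257, 5888) = 6145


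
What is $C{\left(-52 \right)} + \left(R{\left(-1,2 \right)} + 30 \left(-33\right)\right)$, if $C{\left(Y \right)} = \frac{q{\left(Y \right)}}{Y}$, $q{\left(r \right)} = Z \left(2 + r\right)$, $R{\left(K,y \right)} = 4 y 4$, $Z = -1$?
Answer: $- \frac{24933}{26} \approx -958.96$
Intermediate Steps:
$R{\left(K,y \right)} = 16 y$
$q{\left(r \right)} = -2 - r$ ($q{\left(r \right)} = - (2 + r) = -2 - r$)
$C{\left(Y \right)} = \frac{-2 - Y}{Y}$
$C{\left(-52 \right)} + \left(R{\left(-1,2 \right)} + 30 \left(-33\right)\right) = \frac{-2 - -52}{-52} + \left(16 \cdot 2 + 30 \left(-33\right)\right) = - \frac{-2 + 52}{52} + \left(32 - 990\right) = \left(- \frac{1}{52}\right) 50 - 958 = - \frac{25}{26} - 958 = - \frac{24933}{26}$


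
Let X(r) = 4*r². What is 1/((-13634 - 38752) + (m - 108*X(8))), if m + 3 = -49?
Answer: -1/80086 ≈ -1.2487e-5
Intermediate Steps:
m = -52 (m = -3 - 49 = -52)
1/((-13634 - 38752) + (m - 108*X(8))) = 1/((-13634 - 38752) + (-52 - 432*8²)) = 1/(-52386 + (-52 - 432*64)) = 1/(-52386 + (-52 - 108*256)) = 1/(-52386 + (-52 - 27648)) = 1/(-52386 - 27700) = 1/(-80086) = -1/80086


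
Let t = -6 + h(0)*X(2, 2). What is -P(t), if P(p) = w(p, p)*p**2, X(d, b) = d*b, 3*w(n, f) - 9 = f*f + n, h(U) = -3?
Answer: -34020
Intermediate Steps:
w(n, f) = 3 + n/3 + f**2/3 (w(n, f) = 3 + (f*f + n)/3 = 3 + (f**2 + n)/3 = 3 + (n + f**2)/3 = 3 + (n/3 + f**2/3) = 3 + n/3 + f**2/3)
X(d, b) = b*d
t = -18 (t = -6 - 6*2 = -6 - 3*4 = -6 - 12 = -18)
P(p) = p**2*(3 + p/3 + p**2/3) (P(p) = (3 + p/3 + p**2/3)*p**2 = p**2*(3 + p/3 + p**2/3))
-P(t) = -(-18)**2*(9 - 18 + (-18)**2)/3 = -324*(9 - 18 + 324)/3 = -324*315/3 = -1*34020 = -34020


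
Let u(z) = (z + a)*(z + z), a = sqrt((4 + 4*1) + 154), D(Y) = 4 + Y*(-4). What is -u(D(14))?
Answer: -5408 + 936*sqrt(2) ≈ -4084.3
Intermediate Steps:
D(Y) = 4 - 4*Y
a = 9*sqrt(2) (a = sqrt((4 + 4) + 154) = sqrt(8 + 154) = sqrt(162) = 9*sqrt(2) ≈ 12.728)
u(z) = 2*z*(z + 9*sqrt(2)) (u(z) = (z + 9*sqrt(2))*(z + z) = (z + 9*sqrt(2))*(2*z) = 2*z*(z + 9*sqrt(2)))
-u(D(14)) = -2*(4 - 4*14)*((4 - 4*14) + 9*sqrt(2)) = -2*(4 - 56)*((4 - 56) + 9*sqrt(2)) = -2*(-52)*(-52 + 9*sqrt(2)) = -(5408 - 936*sqrt(2)) = -5408 + 936*sqrt(2)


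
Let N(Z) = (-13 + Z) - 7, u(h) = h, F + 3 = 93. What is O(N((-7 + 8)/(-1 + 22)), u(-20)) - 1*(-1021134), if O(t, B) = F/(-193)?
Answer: 197078772/193 ≈ 1.0211e+6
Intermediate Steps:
F = 90 (F = -3 + 93 = 90)
N(Z) = -20 + Z
O(t, B) = -90/193 (O(t, B) = 90/(-193) = 90*(-1/193) = -90/193)
O(N((-7 + 8)/(-1 + 22)), u(-20)) - 1*(-1021134) = -90/193 - 1*(-1021134) = -90/193 + 1021134 = 197078772/193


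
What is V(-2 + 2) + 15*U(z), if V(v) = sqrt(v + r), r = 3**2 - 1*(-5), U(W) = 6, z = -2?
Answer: 90 + sqrt(14) ≈ 93.742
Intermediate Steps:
r = 14 (r = 9 + 5 = 14)
V(v) = sqrt(14 + v) (V(v) = sqrt(v + 14) = sqrt(14 + v))
V(-2 + 2) + 15*U(z) = sqrt(14 + (-2 + 2)) + 15*6 = sqrt(14 + 0) + 90 = sqrt(14) + 90 = 90 + sqrt(14)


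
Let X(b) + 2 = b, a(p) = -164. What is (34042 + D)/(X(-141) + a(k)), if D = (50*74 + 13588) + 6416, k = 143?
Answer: -57746/307 ≈ -188.10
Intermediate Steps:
X(b) = -2 + b
D = 23704 (D = (3700 + 13588) + 6416 = 17288 + 6416 = 23704)
(34042 + D)/(X(-141) + a(k)) = (34042 + 23704)/((-2 - 141) - 164) = 57746/(-143 - 164) = 57746/(-307) = 57746*(-1/307) = -57746/307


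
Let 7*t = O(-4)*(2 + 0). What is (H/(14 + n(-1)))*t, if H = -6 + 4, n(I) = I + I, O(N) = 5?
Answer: -5/21 ≈ -0.23810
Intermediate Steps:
n(I) = 2*I
H = -2
t = 10/7 (t = (5*(2 + 0))/7 = (5*2)/7 = (⅐)*10 = 10/7 ≈ 1.4286)
(H/(14 + n(-1)))*t = (-2/(14 + 2*(-1)))*(10/7) = (-2/(14 - 2))*(10/7) = (-2/12)*(10/7) = ((1/12)*(-2))*(10/7) = -⅙*10/7 = -5/21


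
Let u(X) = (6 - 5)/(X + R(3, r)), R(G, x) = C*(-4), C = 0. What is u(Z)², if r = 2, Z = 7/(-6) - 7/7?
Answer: 36/169 ≈ 0.21302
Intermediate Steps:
Z = -13/6 (Z = 7*(-⅙) - 7*⅐ = -7/6 - 1 = -13/6 ≈ -2.1667)
R(G, x) = 0 (R(G, x) = 0*(-4) = 0)
u(X) = 1/X (u(X) = (6 - 5)/(X + 0) = 1/X)
u(Z)² = (1/(-13/6))² = (-6/13)² = 36/169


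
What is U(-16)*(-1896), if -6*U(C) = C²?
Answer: 80896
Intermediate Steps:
U(C) = -C²/6
U(-16)*(-1896) = -⅙*(-16)²*(-1896) = -⅙*256*(-1896) = -128/3*(-1896) = 80896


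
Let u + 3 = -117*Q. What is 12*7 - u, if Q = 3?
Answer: 438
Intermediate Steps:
u = -354 (u = -3 - 117*3 = -3 - 351 = -354)
12*7 - u = 12*7 - 1*(-354) = 84 + 354 = 438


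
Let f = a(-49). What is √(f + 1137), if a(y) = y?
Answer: 8*√17 ≈ 32.985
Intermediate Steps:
f = -49
√(f + 1137) = √(-49 + 1137) = √1088 = 8*√17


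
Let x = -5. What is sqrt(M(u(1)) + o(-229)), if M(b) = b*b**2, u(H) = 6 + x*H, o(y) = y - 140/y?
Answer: 2*I*sqrt(2981122)/229 ≈ 15.079*I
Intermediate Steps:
u(H) = 6 - 5*H
M(b) = b**3
sqrt(M(u(1)) + o(-229)) = sqrt((6 - 5*1)**3 + (-229 - 140/(-229))) = sqrt((6 - 5)**3 + (-229 - 140*(-1/229))) = sqrt(1**3 + (-229 + 140/229)) = sqrt(1 - 52301/229) = sqrt(-52072/229) = 2*I*sqrt(2981122)/229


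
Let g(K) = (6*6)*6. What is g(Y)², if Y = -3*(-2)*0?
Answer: 46656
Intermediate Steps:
Y = 0 (Y = 6*0 = 0)
g(K) = 216 (g(K) = 36*6 = 216)
g(Y)² = 216² = 46656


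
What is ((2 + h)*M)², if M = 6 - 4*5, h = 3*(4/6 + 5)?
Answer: 70756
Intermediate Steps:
h = 17 (h = 3*(4*(⅙) + 5) = 3*(⅔ + 5) = 3*(17/3) = 17)
M = -14 (M = 6 - 20 = -14)
((2 + h)*M)² = ((2 + 17)*(-14))² = (19*(-14))² = (-266)² = 70756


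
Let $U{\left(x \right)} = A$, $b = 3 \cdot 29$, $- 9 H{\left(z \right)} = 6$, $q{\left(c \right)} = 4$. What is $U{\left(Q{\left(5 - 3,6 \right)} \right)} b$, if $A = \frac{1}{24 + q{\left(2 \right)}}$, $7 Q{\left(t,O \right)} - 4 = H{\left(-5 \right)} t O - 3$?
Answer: $\frac{87}{28} \approx 3.1071$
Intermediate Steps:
$H{\left(z \right)} = - \frac{2}{3}$ ($H{\left(z \right)} = \left(- \frac{1}{9}\right) 6 = - \frac{2}{3}$)
$Q{\left(t,O \right)} = \frac{1}{7} - \frac{2 O t}{21}$ ($Q{\left(t,O \right)} = \frac{4}{7} + \frac{- \frac{2 t}{3} O - 3}{7} = \frac{4}{7} + \frac{- \frac{2 O t}{3} - 3}{7} = \frac{4}{7} + \frac{-3 - \frac{2 O t}{3}}{7} = \frac{4}{7} - \left(\frac{3}{7} + \frac{2 O t}{21}\right) = \frac{1}{7} - \frac{2 O t}{21}$)
$b = 87$
$A = \frac{1}{28}$ ($A = \frac{1}{24 + 4} = \frac{1}{28} \approx 0.035714$)
$U{\left(x \right)} = \frac{1}{28}$
$U{\left(Q{\left(5 - 3,6 \right)} \right)} b = \frac{1}{28} \cdot 87 = \frac{87}{28}$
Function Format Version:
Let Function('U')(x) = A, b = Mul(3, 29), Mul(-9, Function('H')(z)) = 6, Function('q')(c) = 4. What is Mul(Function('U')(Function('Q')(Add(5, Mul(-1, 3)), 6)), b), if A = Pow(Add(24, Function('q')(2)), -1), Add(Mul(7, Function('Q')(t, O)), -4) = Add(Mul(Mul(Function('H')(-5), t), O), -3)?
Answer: Rational(87, 28) ≈ 3.1071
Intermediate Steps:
Function('H')(z) = Rational(-2, 3) (Function('H')(z) = Mul(Rational(-1, 9), 6) = Rational(-2, 3))
Function('Q')(t, O) = Add(Rational(1, 7), Mul(Rational(-2, 21), O, t)) (Function('Q')(t, O) = Add(Rational(4, 7), Mul(Rational(1, 7), Add(Mul(Mul(Rational(-2, 3), t), O), -3))) = Add(Rational(4, 7), Mul(Rational(1, 7), Add(Mul(Rational(-2, 3), O, t), -3))) = Add(Rational(4, 7), Mul(Rational(1, 7), Add(-3, Mul(Rational(-2, 3), O, t)))) = Add(Rational(4, 7), Add(Rational(-3, 7), Mul(Rational(-2, 21), O, t))) = Add(Rational(1, 7), Mul(Rational(-2, 21), O, t)))
b = 87
A = Rational(1, 28) (A = Pow(Add(24, 4), -1) = Pow(28, -1) = Rational(1, 28) ≈ 0.035714)
Function('U')(x) = Rational(1, 28)
Mul(Function('U')(Function('Q')(Add(5, Mul(-1, 3)), 6)), b) = Mul(Rational(1, 28), 87) = Rational(87, 28)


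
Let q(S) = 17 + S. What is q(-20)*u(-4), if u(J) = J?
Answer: 12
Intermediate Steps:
q(-20)*u(-4) = (17 - 20)*(-4) = -3*(-4) = 12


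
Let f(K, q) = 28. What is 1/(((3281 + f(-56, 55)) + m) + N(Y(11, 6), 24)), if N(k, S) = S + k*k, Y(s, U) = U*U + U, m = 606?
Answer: 1/5703 ≈ 0.00017535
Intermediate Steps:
Y(s, U) = U + U² (Y(s, U) = U² + U = U + U²)
N(k, S) = S + k²
1/(((3281 + f(-56, 55)) + m) + N(Y(11, 6), 24)) = 1/(((3281 + 28) + 606) + (24 + (6*(1 + 6))²)) = 1/((3309 + 606) + (24 + (6*7)²)) = 1/(3915 + (24 + 42²)) = 1/(3915 + (24 + 1764)) = 1/(3915 + 1788) = 1/5703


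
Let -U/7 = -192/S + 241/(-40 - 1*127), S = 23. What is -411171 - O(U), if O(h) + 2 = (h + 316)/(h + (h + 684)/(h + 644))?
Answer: -60161099303261591/146315239802 ≈ -4.1117e+5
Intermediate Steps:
U = 263249/3841 (U = -7*(-192/23 + 241/(-40 - 1*127)) = -7*(-192*1/23 + 241/(-40 - 127)) = -7*(-192/23 + 241/(-167)) = -7*(-192/23 + 241*(-1/167)) = -7*(-192/23 - 241/167) = -7*(-37607/3841) = 263249/3841 ≈ 68.537)
O(h) = -2 + (316 + h)/(h + (684 + h)/(644 + h)) (O(h) = -2 + (h + 316)/(h + (h + 684)/(h + 644)) = -2 + (316 + h)/(h + (684 + h)/(644 + h)))
-411171 - O(U) = -411171 - (202136 - (263249/3841)² - 330*263249/3841)/(684 + (263249/3841)² + 645*(263249/3841)) = -411171 - (202136 - 1*69300036001/14753281 - 86872170/3841)/(684 + 69300036001/14753281 + 169795605/3841) = -411171 - (202136 - 69300036001/14753281 - 86872170/3841)/731576199010/14753281 = -411171 - 14753281*2579193167245/(731576199010*14753281) = -411171 - 1*515838633449/146315239802 = -411171 - 515838633449/146315239802 = -60161099303261591/146315239802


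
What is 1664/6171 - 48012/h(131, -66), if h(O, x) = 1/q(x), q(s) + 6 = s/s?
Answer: 1481411924/6171 ≈ 2.4006e+5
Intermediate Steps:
q(s) = -5 (q(s) = -6 + s/s = -6 + 1 = -5)
h(O, x) = -1/5 (h(O, x) = 1/(-5) = -1/5)
1664/6171 - 48012/h(131, -66) = 1664/6171 - 48012/(-1/5) = 1664*(1/6171) - 48012*(-5) = 1664/6171 + 240060 = 1481411924/6171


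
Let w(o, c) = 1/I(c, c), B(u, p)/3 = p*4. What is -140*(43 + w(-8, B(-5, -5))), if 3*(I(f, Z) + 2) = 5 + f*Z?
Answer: -21666400/3599 ≈ -6020.1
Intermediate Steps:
B(u, p) = 12*p (B(u, p) = 3*(p*4) = 3*(4*p) = 12*p)
I(f, Z) = -⅓ + Z*f/3 (I(f, Z) = -2 + (5 + f*Z)/3 = -2 + (5 + Z*f)/3 = -2 + (5/3 + Z*f/3) = -⅓ + Z*f/3)
w(o, c) = 1/(-⅓ + c²/3) (w(o, c) = 1/(-⅓ + c*c/3) = 1/(-⅓ + c²/3))
-140*(43 + w(-8, B(-5, -5))) = -140*(43 + 3/(-1 + (12*(-5))²)) = -140*(43 + 3/(-1 + (-60)²)) = -140*(43 + 3/(-1 + 3600)) = -140*(43 + 3/3599) = -140*154760/3599 = -21666400/3599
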